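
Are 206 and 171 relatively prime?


Euclidean algorithm:
206 = 1 * 171 + 35
171 = 4 * 35 + 31
35 = 1 * 31 + 4
31 = 7 * 4 + 3
4 = 1 * 3 + 1
3 = 3 * 1 + 0
GCD(206, 171) = 1

Yes, coprime (GCD = 1)


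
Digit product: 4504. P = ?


4 × 5 × 0 × 4 = 0


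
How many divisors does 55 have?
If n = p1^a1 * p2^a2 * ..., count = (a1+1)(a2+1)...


55 = 5^1 × 11^1
d(55) = (1+1) × (1+1) = 4

4 divisors


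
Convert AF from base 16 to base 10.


AF (base 16) = 175 (decimal)
175 (decimal) = 175 (base 10)


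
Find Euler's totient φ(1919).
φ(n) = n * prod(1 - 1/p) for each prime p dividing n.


1919 = 19 × 101
Prime factors: 19, 101
φ(1919) = 1919 × (1-1/19) × (1-1/101)
= 1919 × 18/19 × 100/101 = 1800

φ(1919) = 1800


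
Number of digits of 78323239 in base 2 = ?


78323239 in base 2 = 100101010110001111000100111
Number of digits = 27

27 digits (base 2)


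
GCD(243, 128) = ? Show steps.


243 = 1 * 128 + 115
128 = 1 * 115 + 13
115 = 8 * 13 + 11
13 = 1 * 11 + 2
11 = 5 * 2 + 1
2 = 2 * 1 + 0
GCD = 1


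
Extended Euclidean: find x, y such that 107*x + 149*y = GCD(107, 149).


Tabular extended Euclidean (each row: r = 107*s + 149*t):
r=107, s=1, t=0
r=149, s=0, t=1
q=0: r=107, s=1, t=0   [107*(1) + 149*(0) = 107]
q=1: r=42, s=-1, t=1   [107*(-1) + 149*(1) = 42]
q=2: r=23, s=3, t=-2   [107*(3) + 149*(-2) = 23]
q=1: r=19, s=-4, t=3   [107*(-4) + 149*(3) = 19]
q=1: r=4, s=7, t=-5   [107*(7) + 149*(-5) = 4]
q=4: r=3, s=-32, t=23   [107*(-32) + 149*(23) = 3]
q=1: r=1, s=39, t=-28   [107*(39) + 149*(-28) = 1]
q=3: r=0, s=-149, t=107   [107*(-149) + 149*(107) = 0]
GCD = 1; from the row with r=1: x=39, y=-28
Check: 107*(39) + 149*(-28) = 4173 - 4172 = 1

GCD = 1, x = 39, y = -28


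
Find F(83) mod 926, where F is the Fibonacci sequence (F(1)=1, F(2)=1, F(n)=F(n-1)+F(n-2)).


F(k) mod 926 for k=1..83:
1, 1, 2, 3, 5, 8, 13, 21, 34, 55, 89, 144, 233, 377, 610, 61, 671, 732, 477, 283, 760, 117, 877, 68, 19, 87, 106, 193, 299, 492, 791, 357, 222, 579, 801, 454, 329, 783, 186, 43, 229, 272, 501, 773, 348, 195, 543, 738, 355, 167, 522, 689, 285, 48, 333, 381, 714, 169, 883, 126, 83, 209, 292, 501, 793, 368, 235, 603, 838, 515, 427, 16, 443, 459, 902, 435, 411, 846, 331, 251, 582, 833, 489
F(83) mod 926 = 489


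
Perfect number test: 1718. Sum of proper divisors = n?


Proper divisors of 1718: 1, 2, 859
Sum = 1 + 2 + 859 = 862

No, 1718 is not perfect (862 ≠ 1718)


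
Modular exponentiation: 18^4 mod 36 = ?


18^1 mod 36 = 18
18^2 mod 36 = 0
18^3 mod 36 = 0
18^4 mod 36 = 0


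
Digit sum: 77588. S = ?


7 + 7 + 5 + 8 + 8 = 35


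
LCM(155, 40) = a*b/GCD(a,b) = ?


GCD(155, 40) = 5
LCM = 155*40/5 = 6200/5 = 1240

LCM = 1240


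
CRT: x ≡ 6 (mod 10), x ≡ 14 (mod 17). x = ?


M = 10*17 = 170
M1 = M/10 = 17, M2 = M/17 = 10
M1^(-1) mod 10 = 3, M2^(-1) mod 17 = 12
x = 6*17*3 + 14*10*12 = 1986
1986 mod 170 = 116
Check: 116 mod 10 = 6 ✓, 116 mod 17 = 14 ✓

x ≡ 116 (mod 170)


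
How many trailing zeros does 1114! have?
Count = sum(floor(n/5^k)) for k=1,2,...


floor(1114/5) = 222
floor(1114/25) = 44
floor(1114/125) = 8
floor(1114/625) = 1
Total = 275

275 trailing zeros


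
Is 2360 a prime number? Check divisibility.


2360 / 2 = 1180 (exact division)
2360 is NOT prime.

No, 2360 is not prime


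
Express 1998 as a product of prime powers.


1998 / 2 = 999
999 / 3 = 333
333 / 3 = 111
111 / 3 = 37
37 / 37 = 1
1998 = 2 × 3^3 × 37


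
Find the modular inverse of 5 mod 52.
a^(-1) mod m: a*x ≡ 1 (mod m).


Use the extended Euclidean algorithm on (52, 5); each row r = 52*s + 5*t:
r=52, s=1, t=0
r=5, s=0, t=1
q=10: r=2, s=1, t=-10   [52*(1) + 5*(-10) = 2]
q=2: r=1, s=-2, t=21   [52*(-2) + 5*(21) = 1]
q=2: r=0, s=5, t=-52   [52*(5) + 5*(-52) = 0]
GCD = 1 with t = 21, so 5*(21) ≡ 1 (mod 52)
Inverse = 21 mod 52 = 21
Check: 5 * 21 = 105 ≡ 1 (mod 52)

5^(-1) ≡ 21 (mod 52)


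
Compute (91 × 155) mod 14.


91 × 155 = 14105
14105 mod 14 = 7


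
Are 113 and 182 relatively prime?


Euclidean algorithm:
182 = 1 * 113 + 69
113 = 1 * 69 + 44
69 = 1 * 44 + 25
44 = 1 * 25 + 19
25 = 1 * 19 + 6
19 = 3 * 6 + 1
6 = 6 * 1 + 0
GCD(113, 182) = 1

Yes, coprime (GCD = 1)


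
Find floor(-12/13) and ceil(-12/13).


-12/13 = -0.9231
floor = -1
ceil = 0

floor = -1, ceil = 0


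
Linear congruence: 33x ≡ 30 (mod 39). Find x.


GCD(33, 39) = 3 divides 30
Divide: 11x ≡ 10 (mod 13)
x ≡ 8 (mod 13)


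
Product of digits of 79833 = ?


7 × 9 × 8 × 3 × 3 = 4536


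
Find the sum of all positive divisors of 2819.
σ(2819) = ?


Divisors of 2819: 1, 2819
Sum = 1 + 2819 = 2820

σ(2819) = 2820


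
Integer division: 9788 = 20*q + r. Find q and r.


9788 = 20 * 489 + 8
Check: 9780 + 8 = 9788

q = 489, r = 8


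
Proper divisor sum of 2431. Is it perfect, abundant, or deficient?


Proper divisors: 1, 11, 13, 17, 143, 187, 221
Sum = 1 + 11 + 13 + 17 + 143 + 187 + 221 = 593
593 < 2431 → deficient

s(2431) = 593 (deficient)


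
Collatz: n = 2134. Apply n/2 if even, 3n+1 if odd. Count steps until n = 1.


2134 → 1067 → 3202 → 1601 → 4804 → 2402 → 1201 → 3604 → 1802 → 901 → 2704 → 1352 → 676 → 338 → 169 → 508 → 254 → 127 → 382 → 191 → 574 → 287 → 862 → 431 → 1294 → 647 → 1942 → 971 → 2914 → 1457 → 4372 → 2186 → 1093 → 3280 → 1640 → 820 → 410 → 205 → 616 → 308 → 154 → 77 → 232 → 116 → 58 → 29 → 88 → 44 → 22 → 11 → 34 → 17 → 52 → 26 → 13 → 40 → 20 → 10 → 5 → 16 → 8 → 4 → 2 → 1
Total steps = 63

63 steps


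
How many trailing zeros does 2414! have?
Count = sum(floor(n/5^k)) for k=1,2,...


floor(2414/5) = 482
floor(2414/25) = 96
floor(2414/125) = 19
floor(2414/625) = 3
Total = 600

600 trailing zeros


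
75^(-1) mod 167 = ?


Use the extended Euclidean algorithm on (167, 75); each row r = 167*s + 75*t:
r=167, s=1, t=0
r=75, s=0, t=1
q=2: r=17, s=1, t=-2   [167*(1) + 75*(-2) = 17]
q=4: r=7, s=-4, t=9   [167*(-4) + 75*(9) = 7]
q=2: r=3, s=9, t=-20   [167*(9) + 75*(-20) = 3]
q=2: r=1, s=-22, t=49   [167*(-22) + 75*(49) = 1]
q=3: r=0, s=75, t=-167   [167*(75) + 75*(-167) = 0]
GCD = 1 with t = 49, so 75*(49) ≡ 1 (mod 167)
Inverse = 49 mod 167 = 49
Check: 75 * 49 = 3675 ≡ 1 (mod 167)

75^(-1) ≡ 49 (mod 167)


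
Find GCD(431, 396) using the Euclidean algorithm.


431 = 1 * 396 + 35
396 = 11 * 35 + 11
35 = 3 * 11 + 2
11 = 5 * 2 + 1
2 = 2 * 1 + 0
GCD = 1


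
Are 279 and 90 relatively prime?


Euclidean algorithm:
279 = 3 * 90 + 9
90 = 10 * 9 + 0
GCD(279, 90) = 9

No, not coprime (GCD = 9)


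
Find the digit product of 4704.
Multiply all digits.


4 × 7 × 0 × 4 = 0


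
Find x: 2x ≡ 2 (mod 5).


GCD(2, 5) = 1, unique solution
a^(-1) mod 5 = 3
x = 3 * 2 mod 5 = 1

x ≡ 1 (mod 5)


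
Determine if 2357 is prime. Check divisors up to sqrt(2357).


Check divisors up to sqrt(2357) = 48.5489
No divisors found.
2357 is prime.

Yes, 2357 is prime


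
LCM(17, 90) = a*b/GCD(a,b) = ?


GCD(17, 90) = 1
LCM = 17*90/1 = 1530/1 = 1530

LCM = 1530


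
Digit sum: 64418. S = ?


6 + 4 + 4 + 1 + 8 = 23


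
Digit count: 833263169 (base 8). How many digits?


833263169 in base 8 = 6152513101
Number of digits = 10

10 digits (base 8)


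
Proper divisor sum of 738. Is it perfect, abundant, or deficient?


Proper divisors: 1, 2, 3, 6, 9, 18, 41, 82, 123, 246, 369
Sum = 1 + 2 + 3 + 6 + 9 + 18 + 41 + 82 + 123 + 246 + 369 = 900
900 > 738 → abundant

s(738) = 900 (abundant)


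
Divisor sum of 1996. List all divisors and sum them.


Divisors of 1996: 1, 2, 4, 499, 998, 1996
Sum = 1 + 2 + 4 + 499 + 998 + 1996 = 3500

σ(1996) = 3500


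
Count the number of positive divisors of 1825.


1825 = 5^2 × 73^1
d(1825) = (2+1) × (1+1) = 6

6 divisors


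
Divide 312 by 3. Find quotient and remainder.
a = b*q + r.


312 = 3 * 104 + 0
Check: 312 + 0 = 312

q = 104, r = 0


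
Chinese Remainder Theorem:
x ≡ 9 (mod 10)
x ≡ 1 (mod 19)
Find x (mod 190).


M = 10*19 = 190
M1 = M/10 = 19, M2 = M/19 = 10
M1^(-1) mod 10 = 9, M2^(-1) mod 19 = 2
x = 9*19*9 + 1*10*2 = 1559
1559 mod 190 = 39
Check: 39 mod 10 = 9 ✓, 39 mod 19 = 1 ✓

x ≡ 39 (mod 190)


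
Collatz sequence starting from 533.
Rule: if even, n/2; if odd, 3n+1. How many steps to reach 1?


533 → 1600 → 800 → 400 → 200 → 100 → 50 → 25 → 76 → 38 → 19 → 58 → 29 → 88 → 44 → 22 → 11 → 34 → 17 → 52 → 26 → 13 → 40 → 20 → 10 → 5 → 16 → 8 → 4 → 2 → 1
Total steps = 30

30 steps


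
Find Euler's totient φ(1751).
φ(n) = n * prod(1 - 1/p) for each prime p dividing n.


1751 = 17 × 103
Prime factors: 17, 103
φ(1751) = 1751 × (1-1/17) × (1-1/103)
= 1751 × 16/17 × 102/103 = 1632

φ(1751) = 1632


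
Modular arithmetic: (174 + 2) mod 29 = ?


174 + 2 = 176
176 mod 29 = 2


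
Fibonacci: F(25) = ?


Sequence: 1, 1, 2, 3, 5, 8, 13, 21, 34, 55, 89, 144, 233, 377, 610, 987, 1597, 2584, 4181, 6765, 10946, 17711, 28657, 46368, 75025
F(25) = 75025


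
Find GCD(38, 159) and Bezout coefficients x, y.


Tabular extended Euclidean (each row: r = 38*s + 159*t):
r=38, s=1, t=0
r=159, s=0, t=1
q=0: r=38, s=1, t=0   [38*(1) + 159*(0) = 38]
q=4: r=7, s=-4, t=1   [38*(-4) + 159*(1) = 7]
q=5: r=3, s=21, t=-5   [38*(21) + 159*(-5) = 3]
q=2: r=1, s=-46, t=11   [38*(-46) + 159*(11) = 1]
q=3: r=0, s=159, t=-38   [38*(159) + 159*(-38) = 0]
GCD = 1; from the row with r=1: x=-46, y=11
Check: 38*(-46) + 159*(11) = -1748 + 1749 = 1

GCD = 1, x = -46, y = 11


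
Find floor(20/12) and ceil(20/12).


20/12 = 1.6667
floor = 1
ceil = 2

floor = 1, ceil = 2


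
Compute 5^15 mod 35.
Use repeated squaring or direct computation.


5^1 mod 35 = 5
5^2 mod 35 = 25
5^3 mod 35 = 20
5^4 mod 35 = 30
5^5 mod 35 = 10
5^6 mod 35 = 15
5^7 mod 35 = 5
5^8 mod 35 = 25
5^9 mod 35 = 20
5^10 mod 35 = 30
5^11 mod 35 = 10
5^12 mod 35 = 15
5^13 mod 35 = 5
5^14 mod 35 = 25
5^15 mod 35 = 20


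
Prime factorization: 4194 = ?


4194 / 2 = 2097
2097 / 3 = 699
699 / 3 = 233
233 / 233 = 1
4194 = 2 × 3^2 × 233


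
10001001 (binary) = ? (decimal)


10001001 (base 2) = 137 (decimal)
137 (decimal) = 137 (base 10)


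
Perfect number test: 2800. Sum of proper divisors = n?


Proper divisors of 2800: 1, 2, 4, 5, 7, 8, 10, 14, 16, 20, 25, 28, 35, 40, 50, 56, 70, 80, 100, 112, 140, 175, 200, 280, 350, 400, 560, 700, 1400
Sum = 1 + 2 + 4 + 5 + 7 + 8 + 10 + 14 + 16 + 20 + 25 + 28 + 35 + 40 + 50 + 56 + 70 + 80 + 100 + 112 + 140 + 175 + 200 + 280 + 350 + 400 + 560 + 700 + 1400 = 4888

No, 2800 is not perfect (4888 ≠ 2800)


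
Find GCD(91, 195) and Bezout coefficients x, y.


Tabular extended Euclidean (each row: r = 91*s + 195*t):
r=91, s=1, t=0
r=195, s=0, t=1
q=0: r=91, s=1, t=0   [91*(1) + 195*(0) = 91]
q=2: r=13, s=-2, t=1   [91*(-2) + 195*(1) = 13]
q=7: r=0, s=15, t=-7   [91*(15) + 195*(-7) = 0]
GCD = 13; from the row with r=13: x=-2, y=1
Check: 91*(-2) + 195*(1) = -182 + 195 = 13

GCD = 13, x = -2, y = 1


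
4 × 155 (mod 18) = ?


4 × 155 = 620
620 mod 18 = 8


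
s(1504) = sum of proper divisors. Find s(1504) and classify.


Proper divisors: 1, 2, 4, 8, 16, 32, 47, 94, 188, 376, 752
Sum = 1 + 2 + 4 + 8 + 16 + 32 + 47 + 94 + 188 + 376 + 752 = 1520
1520 > 1504 → abundant

s(1504) = 1520 (abundant)


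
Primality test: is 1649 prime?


1649 / 17 = 97 (exact division)
1649 is NOT prime.

No, 1649 is not prime


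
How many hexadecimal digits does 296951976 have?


296951976 in base 16 = 11B320A8
Number of digits = 8

8 digits (base 16)


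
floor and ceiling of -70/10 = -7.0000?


-70/10 = -7.0000
floor = -7
ceil = -7

floor = -7, ceil = -7


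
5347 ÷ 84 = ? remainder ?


5347 = 84 * 63 + 55
Check: 5292 + 55 = 5347

q = 63, r = 55


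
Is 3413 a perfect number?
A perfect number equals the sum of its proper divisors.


Proper divisors of 3413: 1
Sum = 1 = 1

No, 3413 is not perfect (1 ≠ 3413)


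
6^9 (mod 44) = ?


6^1 mod 44 = 6
6^2 mod 44 = 36
6^3 mod 44 = 40
6^4 mod 44 = 20
6^5 mod 44 = 32
6^6 mod 44 = 16
6^7 mod 44 = 8
6^8 mod 44 = 4
6^9 mod 44 = 24


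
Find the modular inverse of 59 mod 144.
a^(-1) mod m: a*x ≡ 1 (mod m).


Use the extended Euclidean algorithm on (144, 59); each row r = 144*s + 59*t:
r=144, s=1, t=0
r=59, s=0, t=1
q=2: r=26, s=1, t=-2   [144*(1) + 59*(-2) = 26]
q=2: r=7, s=-2, t=5   [144*(-2) + 59*(5) = 7]
q=3: r=5, s=7, t=-17   [144*(7) + 59*(-17) = 5]
q=1: r=2, s=-9, t=22   [144*(-9) + 59*(22) = 2]
q=2: r=1, s=25, t=-61   [144*(25) + 59*(-61) = 1]
q=2: r=0, s=-59, t=144   [144*(-59) + 59*(144) = 0]
GCD = 1 with t = -61, so 59*(-61) ≡ 1 (mod 144)
Inverse = -61 mod 144 = 83
Check: 59 * 83 = 4897 ≡ 1 (mod 144)

59^(-1) ≡ 83 (mod 144)


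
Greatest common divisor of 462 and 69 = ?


462 = 6 * 69 + 48
69 = 1 * 48 + 21
48 = 2 * 21 + 6
21 = 3 * 6 + 3
6 = 2 * 3 + 0
GCD = 3


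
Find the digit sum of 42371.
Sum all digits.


4 + 2 + 3 + 7 + 1 = 17


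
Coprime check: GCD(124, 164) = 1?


Euclidean algorithm:
164 = 1 * 124 + 40
124 = 3 * 40 + 4
40 = 10 * 4 + 0
GCD(124, 164) = 4

No, not coprime (GCD = 4)


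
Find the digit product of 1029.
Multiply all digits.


1 × 0 × 2 × 9 = 0


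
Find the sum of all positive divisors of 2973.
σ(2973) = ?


Divisors of 2973: 1, 3, 991, 2973
Sum = 1 + 3 + 991 + 2973 = 3968

σ(2973) = 3968


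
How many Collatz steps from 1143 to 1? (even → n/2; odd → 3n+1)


1143 → 3430 → 1715 → 5146 → 2573 → 7720 → 3860 → 1930 → 965 → 2896 → 1448 → 724 → 362 → 181 → 544 → 272 → 136 → 68 → 34 → 17 → 52 → 26 → 13 → 40 → 20 → 10 → 5 → 16 → 8 → 4 → 2 → 1
Total steps = 31

31 steps


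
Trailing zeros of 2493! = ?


floor(2493/5) = 498
floor(2493/25) = 99
floor(2493/125) = 19
floor(2493/625) = 3
Total = 619

619 trailing zeros


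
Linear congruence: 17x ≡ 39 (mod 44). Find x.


GCD(17, 44) = 1, unique solution
a^(-1) mod 44 = 13
x = 13 * 39 mod 44 = 23

x ≡ 23 (mod 44)


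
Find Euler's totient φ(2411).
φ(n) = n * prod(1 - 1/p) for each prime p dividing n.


2411 = 2411
Prime factors: 2411
φ(2411) = 2411 × (1-1/2411)
= 2411 × 2410/2411 = 2410

φ(2411) = 2410


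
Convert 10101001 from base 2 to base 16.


10101001 (base 2) = 169 (decimal)
169 (decimal) = A9 (base 16)


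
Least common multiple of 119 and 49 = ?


GCD(119, 49) = 7
LCM = 119*49/7 = 5831/7 = 833

LCM = 833


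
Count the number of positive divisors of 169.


169 = 13^2
d(169) = (2+1) = 3

3 divisors


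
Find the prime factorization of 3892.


3892 / 2 = 1946
1946 / 2 = 973
973 / 7 = 139
139 / 139 = 1
3892 = 2^2 × 7 × 139


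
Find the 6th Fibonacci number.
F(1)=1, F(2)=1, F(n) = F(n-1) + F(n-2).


Sequence: 1, 1, 2, 3, 5, 8
F(6) = 8


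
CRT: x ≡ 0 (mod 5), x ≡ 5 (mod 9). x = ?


M = 5*9 = 45
M1 = M/5 = 9, M2 = M/9 = 5
M1^(-1) mod 5 = 4, M2^(-1) mod 9 = 2
x = 0*9*4 + 5*5*2 = 50
50 mod 45 = 5
Check: 5 mod 5 = 0 ✓, 5 mod 9 = 5 ✓

x ≡ 5 (mod 45)


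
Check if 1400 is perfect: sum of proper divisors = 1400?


Proper divisors of 1400: 1, 2, 4, 5, 7, 8, 10, 14, 20, 25, 28, 35, 40, 50, 56, 70, 100, 140, 175, 200, 280, 350, 700
Sum = 1 + 2 + 4 + 5 + 7 + 8 + 10 + 14 + 20 + 25 + 28 + 35 + 40 + 50 + 56 + 70 + 100 + 140 + 175 + 200 + 280 + 350 + 700 = 2320

No, 1400 is not perfect (2320 ≠ 1400)


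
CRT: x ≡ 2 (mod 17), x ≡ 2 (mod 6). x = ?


M = 17*6 = 102
M1 = M/17 = 6, M2 = M/6 = 17
M1^(-1) mod 17 = 3, M2^(-1) mod 6 = 5
x = 2*6*3 + 2*17*5 = 206
206 mod 102 = 2
Check: 2 mod 17 = 2 ✓, 2 mod 6 = 2 ✓

x ≡ 2 (mod 102)


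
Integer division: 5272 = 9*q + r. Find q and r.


5272 = 9 * 585 + 7
Check: 5265 + 7 = 5272

q = 585, r = 7


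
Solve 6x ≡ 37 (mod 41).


GCD(6, 41) = 1, unique solution
a^(-1) mod 41 = 7
x = 7 * 37 mod 41 = 13

x ≡ 13 (mod 41)


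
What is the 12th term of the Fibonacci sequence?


Sequence: 1, 1, 2, 3, 5, 8, 13, 21, 34, 55, 89, 144
F(12) = 144


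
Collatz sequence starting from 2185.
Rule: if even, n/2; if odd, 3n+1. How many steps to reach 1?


2185 → 6556 → 3278 → 1639 → 4918 → 2459 → 7378 → 3689 → 11068 → 5534 → 2767 → 8302 → 4151 → 12454 → 6227 → 18682 → 9341 → 28024 → 14012 → 7006 → 3503 → 10510 → 5255 → 15766 → 7883 → 23650 → 11825 → 35476 → 17738 → 8869 → 26608 → 13304 → 6652 → 3326 → 1663 → 4990 → 2495 → 7486 → 3743 → 11230 → 5615 → 16846 → 8423 → 25270 → 12635 → 37906 → 18953 → 56860 → 28430 → 14215 → 42646 → 21323 → 63970 → 31985 → 95956 → 47978 → 23989 → 71968 → 35984 → 17992 → 8996 → 4498 → 2249 → 6748 → 3374 → 1687 → 5062 → 2531 → 7594 → 3797 → 11392 → 5696 → 2848 → 1424 → 712 → 356 → 178 → 89 → 268 → 134 → 67 → 202 → 101 → 304 → 152 → 76 → 38 → 19 → 58 → 29 → 88 → 44 → 22 → 11 → 34 → 17 → 52 → 26 → 13 → 40 → 20 → 10 → 5 → 16 → 8 → 4 → 2 → 1
Total steps = 107

107 steps


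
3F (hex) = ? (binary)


3F (base 16) = 63 (decimal)
63 (decimal) = 111111 (base 2)


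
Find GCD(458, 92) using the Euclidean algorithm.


458 = 4 * 92 + 90
92 = 1 * 90 + 2
90 = 45 * 2 + 0
GCD = 2


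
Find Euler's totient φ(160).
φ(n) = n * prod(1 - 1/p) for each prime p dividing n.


160 = 2^5 × 5
Prime factors: 2, 5
φ(160) = 160 × (1-1/2) × (1-1/5)
= 160 × 1/2 × 4/5 = 64

φ(160) = 64


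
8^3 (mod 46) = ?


8^1 mod 46 = 8
8^2 mod 46 = 18
8^3 mod 46 = 6


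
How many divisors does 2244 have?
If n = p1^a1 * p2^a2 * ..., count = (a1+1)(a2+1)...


2244 = 2^2 × 3^1 × 11^1 × 17^1
d(2244) = (2+1) × (1+1) × (1+1) × (1+1) = 24

24 divisors


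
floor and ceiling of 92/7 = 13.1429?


92/7 = 13.1429
floor = 13
ceil = 14

floor = 13, ceil = 14


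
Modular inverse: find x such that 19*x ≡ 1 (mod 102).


Use the extended Euclidean algorithm on (102, 19); each row r = 102*s + 19*t:
r=102, s=1, t=0
r=19, s=0, t=1
q=5: r=7, s=1, t=-5   [102*(1) + 19*(-5) = 7]
q=2: r=5, s=-2, t=11   [102*(-2) + 19*(11) = 5]
q=1: r=2, s=3, t=-16   [102*(3) + 19*(-16) = 2]
q=2: r=1, s=-8, t=43   [102*(-8) + 19*(43) = 1]
q=2: r=0, s=19, t=-102   [102*(19) + 19*(-102) = 0]
GCD = 1 with t = 43, so 19*(43) ≡ 1 (mod 102)
Inverse = 43 mod 102 = 43
Check: 19 * 43 = 817 ≡ 1 (mod 102)

19^(-1) ≡ 43 (mod 102)


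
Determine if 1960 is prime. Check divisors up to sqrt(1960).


1960 / 2 = 980 (exact division)
1960 is NOT prime.

No, 1960 is not prime


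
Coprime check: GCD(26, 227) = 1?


Euclidean algorithm:
227 = 8 * 26 + 19
26 = 1 * 19 + 7
19 = 2 * 7 + 5
7 = 1 * 5 + 2
5 = 2 * 2 + 1
2 = 2 * 1 + 0
GCD(26, 227) = 1

Yes, coprime (GCD = 1)


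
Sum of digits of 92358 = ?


9 + 2 + 3 + 5 + 8 = 27


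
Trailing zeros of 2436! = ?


floor(2436/5) = 487
floor(2436/25) = 97
floor(2436/125) = 19
floor(2436/625) = 3
Total = 606

606 trailing zeros


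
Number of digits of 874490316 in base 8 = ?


874490316 in base 8 = 6407724714
Number of digits = 10

10 digits (base 8)


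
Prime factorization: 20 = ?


20 / 2 = 10
10 / 2 = 5
5 / 5 = 1
20 = 2^2 × 5


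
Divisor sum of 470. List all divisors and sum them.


Divisors of 470: 1, 2, 5, 10, 47, 94, 235, 470
Sum = 1 + 2 + 5 + 10 + 47 + 94 + 235 + 470 = 864

σ(470) = 864


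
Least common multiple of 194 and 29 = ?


GCD(194, 29) = 1
LCM = 194*29/1 = 5626/1 = 5626

LCM = 5626


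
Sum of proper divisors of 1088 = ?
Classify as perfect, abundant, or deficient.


Proper divisors: 1, 2, 4, 8, 16, 17, 32, 34, 64, 68, 136, 272, 544
Sum = 1 + 2 + 4 + 8 + 16 + 17 + 32 + 34 + 64 + 68 + 136 + 272 + 544 = 1198
1198 > 1088 → abundant

s(1088) = 1198 (abundant)


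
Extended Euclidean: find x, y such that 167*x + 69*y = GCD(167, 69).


Tabular extended Euclidean (each row: r = 167*s + 69*t):
r=167, s=1, t=0
r=69, s=0, t=1
q=2: r=29, s=1, t=-2   [167*(1) + 69*(-2) = 29]
q=2: r=11, s=-2, t=5   [167*(-2) + 69*(5) = 11]
q=2: r=7, s=5, t=-12   [167*(5) + 69*(-12) = 7]
q=1: r=4, s=-7, t=17   [167*(-7) + 69*(17) = 4]
q=1: r=3, s=12, t=-29   [167*(12) + 69*(-29) = 3]
q=1: r=1, s=-19, t=46   [167*(-19) + 69*(46) = 1]
q=3: r=0, s=69, t=-167   [167*(69) + 69*(-167) = 0]
GCD = 1; from the row with r=1: x=-19, y=46
Check: 167*(-19) + 69*(46) = -3173 + 3174 = 1

GCD = 1, x = -19, y = 46


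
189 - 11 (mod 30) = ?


189 - 11 = 178
178 mod 30 = 28


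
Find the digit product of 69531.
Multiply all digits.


6 × 9 × 5 × 3 × 1 = 810


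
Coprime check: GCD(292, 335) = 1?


Euclidean algorithm:
335 = 1 * 292 + 43
292 = 6 * 43 + 34
43 = 1 * 34 + 9
34 = 3 * 9 + 7
9 = 1 * 7 + 2
7 = 3 * 2 + 1
2 = 2 * 1 + 0
GCD(292, 335) = 1

Yes, coprime (GCD = 1)


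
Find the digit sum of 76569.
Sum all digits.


7 + 6 + 5 + 6 + 9 = 33


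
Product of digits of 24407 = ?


2 × 4 × 4 × 0 × 7 = 0


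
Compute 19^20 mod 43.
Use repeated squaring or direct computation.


19^1 mod 43 = 19
19^2 mod 43 = 17
19^3 mod 43 = 22
19^4 mod 43 = 31
19^5 mod 43 = 30
19^6 mod 43 = 11
19^7 mod 43 = 37
19^8 mod 43 = 15
19^9 mod 43 = 27
19^10 mod 43 = 40
19^11 mod 43 = 29
19^12 mod 43 = 35
19^13 mod 43 = 20
19^14 mod 43 = 36
19^15 mod 43 = 39
19^16 mod 43 = 10
19^17 mod 43 = 18
19^18 mod 43 = 41
19^19 mod 43 = 5
19^20 mod 43 = 9


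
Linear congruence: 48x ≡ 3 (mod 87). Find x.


GCD(48, 87) = 3 divides 3
Divide: 16x ≡ 1 (mod 29)
x ≡ 20 (mod 29)


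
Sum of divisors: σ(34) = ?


Divisors of 34: 1, 2, 17, 34
Sum = 1 + 2 + 17 + 34 = 54

σ(34) = 54


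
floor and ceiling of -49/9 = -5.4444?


-49/9 = -5.4444
floor = -6
ceil = -5

floor = -6, ceil = -5


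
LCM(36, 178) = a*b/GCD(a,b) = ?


GCD(36, 178) = 2
LCM = 36*178/2 = 6408/2 = 3204

LCM = 3204


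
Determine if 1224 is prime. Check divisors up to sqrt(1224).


1224 / 2 = 612 (exact division)
1224 is NOT prime.

No, 1224 is not prime


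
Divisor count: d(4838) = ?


4838 = 2^1 × 41^1 × 59^1
d(4838) = (1+1) × (1+1) × (1+1) = 8

8 divisors


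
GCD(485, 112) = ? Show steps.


485 = 4 * 112 + 37
112 = 3 * 37 + 1
37 = 37 * 1 + 0
GCD = 1


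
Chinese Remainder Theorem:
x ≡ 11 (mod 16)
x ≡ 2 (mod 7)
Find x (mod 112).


M = 16*7 = 112
M1 = M/16 = 7, M2 = M/7 = 16
M1^(-1) mod 16 = 7, M2^(-1) mod 7 = 4
x = 11*7*7 + 2*16*4 = 667
667 mod 112 = 107
Check: 107 mod 16 = 11 ✓, 107 mod 7 = 2 ✓

x ≡ 107 (mod 112)


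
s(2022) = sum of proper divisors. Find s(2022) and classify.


Proper divisors: 1, 2, 3, 6, 337, 674, 1011
Sum = 1 + 2 + 3 + 6 + 337 + 674 + 1011 = 2034
2034 > 2022 → abundant

s(2022) = 2034 (abundant)


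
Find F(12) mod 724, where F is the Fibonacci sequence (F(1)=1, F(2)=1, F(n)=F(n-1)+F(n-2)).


F(k) mod 724 for k=1..12:
1, 1, 2, 3, 5, 8, 13, 21, 34, 55, 89, 144
F(12) mod 724 = 144


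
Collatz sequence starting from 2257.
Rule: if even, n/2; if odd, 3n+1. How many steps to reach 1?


2257 → 6772 → 3386 → 1693 → 5080 → 2540 → 1270 → 635 → 1906 → 953 → 2860 → 1430 → 715 → 2146 → 1073 → 3220 → 1610 → 805 → 2416 → 1208 → 604 → 302 → 151 → 454 → 227 → 682 → 341 → 1024 → 512 → 256 → 128 → 64 → 32 → 16 → 8 → 4 → 2 → 1
Total steps = 37

37 steps


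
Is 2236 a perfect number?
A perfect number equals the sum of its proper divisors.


Proper divisors of 2236: 1, 2, 4, 13, 26, 43, 52, 86, 172, 559, 1118
Sum = 1 + 2 + 4 + 13 + 26 + 43 + 52 + 86 + 172 + 559 + 1118 = 2076

No, 2236 is not perfect (2076 ≠ 2236)


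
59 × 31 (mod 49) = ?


59 × 31 = 1829
1829 mod 49 = 16


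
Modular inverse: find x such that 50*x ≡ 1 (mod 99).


Use the extended Euclidean algorithm on (99, 50); each row r = 99*s + 50*t:
r=99, s=1, t=0
r=50, s=0, t=1
q=1: r=49, s=1, t=-1   [99*(1) + 50*(-1) = 49]
q=1: r=1, s=-1, t=2   [99*(-1) + 50*(2) = 1]
q=49: r=0, s=50, t=-99   [99*(50) + 50*(-99) = 0]
GCD = 1 with t = 2, so 50*(2) ≡ 1 (mod 99)
Inverse = 2 mod 99 = 2
Check: 50 * 2 = 100 ≡ 1 (mod 99)

50^(-1) ≡ 2 (mod 99)


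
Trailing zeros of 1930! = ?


floor(1930/5) = 386
floor(1930/25) = 77
floor(1930/125) = 15
floor(1930/625) = 3
Total = 481

481 trailing zeros


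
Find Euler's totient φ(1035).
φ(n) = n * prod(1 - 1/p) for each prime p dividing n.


1035 = 3^2 × 5 × 23
Prime factors: 3, 5, 23
φ(1035) = 1035 × (1-1/3) × (1-1/5) × (1-1/23)
= 1035 × 2/3 × 4/5 × 22/23 = 528

φ(1035) = 528


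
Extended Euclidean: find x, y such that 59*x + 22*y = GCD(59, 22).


Tabular extended Euclidean (each row: r = 59*s + 22*t):
r=59, s=1, t=0
r=22, s=0, t=1
q=2: r=15, s=1, t=-2   [59*(1) + 22*(-2) = 15]
q=1: r=7, s=-1, t=3   [59*(-1) + 22*(3) = 7]
q=2: r=1, s=3, t=-8   [59*(3) + 22*(-8) = 1]
q=7: r=0, s=-22, t=59   [59*(-22) + 22*(59) = 0]
GCD = 1; from the row with r=1: x=3, y=-8
Check: 59*(3) + 22*(-8) = 177 - 176 = 1

GCD = 1, x = 3, y = -8


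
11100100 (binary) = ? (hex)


11100100 (base 2) = 228 (decimal)
228 (decimal) = E4 (base 16)


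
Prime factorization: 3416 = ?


3416 / 2 = 1708
1708 / 2 = 854
854 / 2 = 427
427 / 7 = 61
61 / 61 = 1
3416 = 2^3 × 7 × 61


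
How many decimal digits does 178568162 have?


178568162 has 9 digits in base 10
floor(log10(178568162)) + 1 = floor(8.2518) + 1 = 9

9 digits (base 10)


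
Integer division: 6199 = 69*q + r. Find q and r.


6199 = 69 * 89 + 58
Check: 6141 + 58 = 6199

q = 89, r = 58


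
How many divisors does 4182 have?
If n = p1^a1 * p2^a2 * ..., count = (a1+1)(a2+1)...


4182 = 2^1 × 3^1 × 17^1 × 41^1
d(4182) = (1+1) × (1+1) × (1+1) × (1+1) = 16

16 divisors


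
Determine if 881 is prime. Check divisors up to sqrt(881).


Check divisors up to sqrt(881) = 29.6816
No divisors found.
881 is prime.

Yes, 881 is prime


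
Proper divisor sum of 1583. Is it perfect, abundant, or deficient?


Proper divisors: 1
Sum = 1 = 1
1 < 1583 → deficient

s(1583) = 1 (deficient)


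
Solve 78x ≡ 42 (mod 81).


GCD(78, 81) = 3 divides 42
Divide: 26x ≡ 14 (mod 27)
x ≡ 13 (mod 27)


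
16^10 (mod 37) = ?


16^1 mod 37 = 16
16^2 mod 37 = 34
16^3 mod 37 = 26
16^4 mod 37 = 9
16^5 mod 37 = 33
16^6 mod 37 = 10
16^7 mod 37 = 12
16^8 mod 37 = 7
16^9 mod 37 = 1
16^10 mod 37 = 16


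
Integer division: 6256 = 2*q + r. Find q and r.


6256 = 2 * 3128 + 0
Check: 6256 + 0 = 6256

q = 3128, r = 0


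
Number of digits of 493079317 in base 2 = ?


493079317 in base 2 = 11101011000111100101100010101
Number of digits = 29

29 digits (base 2)


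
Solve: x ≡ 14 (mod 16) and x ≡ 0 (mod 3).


M = 16*3 = 48
M1 = M/16 = 3, M2 = M/3 = 16
M1^(-1) mod 16 = 11, M2^(-1) mod 3 = 1
x = 14*3*11 + 0*16*1 = 462
462 mod 48 = 30
Check: 30 mod 16 = 14 ✓, 30 mod 3 = 0 ✓

x ≡ 30 (mod 48)


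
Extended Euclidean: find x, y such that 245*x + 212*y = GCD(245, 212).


Tabular extended Euclidean (each row: r = 245*s + 212*t):
r=245, s=1, t=0
r=212, s=0, t=1
q=1: r=33, s=1, t=-1   [245*(1) + 212*(-1) = 33]
q=6: r=14, s=-6, t=7   [245*(-6) + 212*(7) = 14]
q=2: r=5, s=13, t=-15   [245*(13) + 212*(-15) = 5]
q=2: r=4, s=-32, t=37   [245*(-32) + 212*(37) = 4]
q=1: r=1, s=45, t=-52   [245*(45) + 212*(-52) = 1]
q=4: r=0, s=-212, t=245   [245*(-212) + 212*(245) = 0]
GCD = 1; from the row with r=1: x=45, y=-52
Check: 245*(45) + 212*(-52) = 11025 - 11024 = 1

GCD = 1, x = 45, y = -52


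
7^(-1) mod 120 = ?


Use the extended Euclidean algorithm on (120, 7); each row r = 120*s + 7*t:
r=120, s=1, t=0
r=7, s=0, t=1
q=17: r=1, s=1, t=-17   [120*(1) + 7*(-17) = 1]
q=7: r=0, s=-7, t=120   [120*(-7) + 7*(120) = 0]
GCD = 1 with t = -17, so 7*(-17) ≡ 1 (mod 120)
Inverse = -17 mod 120 = 103
Check: 7 * 103 = 721 ≡ 1 (mod 120)

7^(-1) ≡ 103 (mod 120)


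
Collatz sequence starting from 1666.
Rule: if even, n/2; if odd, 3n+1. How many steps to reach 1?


1666 → 833 → 2500 → 1250 → 625 → 1876 → 938 → 469 → 1408 → 704 → 352 → 176 → 88 → 44 → 22 → 11 → 34 → 17 → 52 → 26 → 13 → 40 → 20 → 10 → 5 → 16 → 8 → 4 → 2 → 1
Total steps = 29

29 steps


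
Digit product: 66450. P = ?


6 × 6 × 4 × 5 × 0 = 0


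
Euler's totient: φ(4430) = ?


4430 = 2 × 5 × 443
Prime factors: 2, 5, 443
φ(4430) = 4430 × (1-1/2) × (1-1/5) × (1-1/443)
= 4430 × 1/2 × 4/5 × 442/443 = 1768

φ(4430) = 1768


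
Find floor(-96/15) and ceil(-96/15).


-96/15 = -6.4000
floor = -7
ceil = -6

floor = -7, ceil = -6


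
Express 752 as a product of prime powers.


752 / 2 = 376
376 / 2 = 188
188 / 2 = 94
94 / 2 = 47
47 / 47 = 1
752 = 2^4 × 47


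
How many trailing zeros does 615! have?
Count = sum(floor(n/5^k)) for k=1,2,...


floor(615/5) = 123
floor(615/25) = 24
floor(615/125) = 4
Total = 151

151 trailing zeros


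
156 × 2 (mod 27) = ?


156 × 2 = 312
312 mod 27 = 15


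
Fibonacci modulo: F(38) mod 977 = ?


F(k) mod 977 for k=1..38:
1, 1, 2, 3, 5, 8, 13, 21, 34, 55, 89, 144, 233, 377, 610, 10, 620, 630, 273, 903, 199, 125, 324, 449, 773, 245, 41, 286, 327, 613, 940, 576, 539, 138, 677, 815, 515, 353
F(38) mod 977 = 353


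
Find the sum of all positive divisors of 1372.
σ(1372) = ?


Divisors of 1372: 1, 2, 4, 7, 14, 28, 49, 98, 196, 343, 686, 1372
Sum = 1 + 2 + 4 + 7 + 14 + 28 + 49 + 98 + 196 + 343 + 686 + 1372 = 2800

σ(1372) = 2800


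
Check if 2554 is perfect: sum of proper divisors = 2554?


Proper divisors of 2554: 1, 2, 1277
Sum = 1 + 2 + 1277 = 1280

No, 2554 is not perfect (1280 ≠ 2554)


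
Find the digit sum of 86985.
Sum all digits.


8 + 6 + 9 + 8 + 5 = 36


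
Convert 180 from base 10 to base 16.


180 (base 10) = 180 (decimal)
180 (decimal) = B4 (base 16)


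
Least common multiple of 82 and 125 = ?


GCD(82, 125) = 1
LCM = 82*125/1 = 10250/1 = 10250

LCM = 10250


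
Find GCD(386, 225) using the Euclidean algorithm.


386 = 1 * 225 + 161
225 = 1 * 161 + 64
161 = 2 * 64 + 33
64 = 1 * 33 + 31
33 = 1 * 31 + 2
31 = 15 * 2 + 1
2 = 2 * 1 + 0
GCD = 1


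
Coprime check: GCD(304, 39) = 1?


Euclidean algorithm:
304 = 7 * 39 + 31
39 = 1 * 31 + 8
31 = 3 * 8 + 7
8 = 1 * 7 + 1
7 = 7 * 1 + 0
GCD(304, 39) = 1

Yes, coprime (GCD = 1)


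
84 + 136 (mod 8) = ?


84 + 136 = 220
220 mod 8 = 4


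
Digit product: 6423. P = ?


6 × 4 × 2 × 3 = 144


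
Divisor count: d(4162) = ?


4162 = 2^1 × 2081^1
d(4162) = (1+1) × (1+1) = 4

4 divisors


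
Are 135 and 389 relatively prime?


Euclidean algorithm:
389 = 2 * 135 + 119
135 = 1 * 119 + 16
119 = 7 * 16 + 7
16 = 2 * 7 + 2
7 = 3 * 2 + 1
2 = 2 * 1 + 0
GCD(135, 389) = 1

Yes, coprime (GCD = 1)


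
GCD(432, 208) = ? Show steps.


432 = 2 * 208 + 16
208 = 13 * 16 + 0
GCD = 16


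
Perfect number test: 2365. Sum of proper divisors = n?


Proper divisors of 2365: 1, 5, 11, 43, 55, 215, 473
Sum = 1 + 5 + 11 + 43 + 55 + 215 + 473 = 803

No, 2365 is not perfect (803 ≠ 2365)


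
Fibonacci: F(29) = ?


Sequence: 1, 1, 2, 3, 5, 8, 13, 21, 34, 55, 89, 144, 233, 377, 610, 987, 1597, 2584, 4181, 6765, 10946, 17711, 28657, 46368, 75025, 121393, 196418, 317811, 514229
F(29) = 514229


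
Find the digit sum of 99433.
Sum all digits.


9 + 9 + 4 + 3 + 3 = 28


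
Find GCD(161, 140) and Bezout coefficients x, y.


Tabular extended Euclidean (each row: r = 161*s + 140*t):
r=161, s=1, t=0
r=140, s=0, t=1
q=1: r=21, s=1, t=-1   [161*(1) + 140*(-1) = 21]
q=6: r=14, s=-6, t=7   [161*(-6) + 140*(7) = 14]
q=1: r=7, s=7, t=-8   [161*(7) + 140*(-8) = 7]
q=2: r=0, s=-20, t=23   [161*(-20) + 140*(23) = 0]
GCD = 7; from the row with r=7: x=7, y=-8
Check: 161*(7) + 140*(-8) = 1127 - 1120 = 7

GCD = 7, x = 7, y = -8


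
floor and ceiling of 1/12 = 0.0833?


1/12 = 0.0833
floor = 0
ceil = 1

floor = 0, ceil = 1


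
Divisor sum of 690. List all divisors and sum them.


Divisors of 690: 1, 2, 3, 5, 6, 10, 15, 23, 30, 46, 69, 115, 138, 230, 345, 690
Sum = 1 + 2 + 3 + 5 + 6 + 10 + 15 + 23 + 30 + 46 + 69 + 115 + 138 + 230 + 345 + 690 = 1728

σ(690) = 1728


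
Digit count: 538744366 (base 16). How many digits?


538744366 in base 16 = 201C962E
Number of digits = 8

8 digits (base 16)


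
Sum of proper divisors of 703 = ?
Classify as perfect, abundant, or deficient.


Proper divisors: 1, 19, 37
Sum = 1 + 19 + 37 = 57
57 < 703 → deficient

s(703) = 57 (deficient)


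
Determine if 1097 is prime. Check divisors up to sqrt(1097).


Check divisors up to sqrt(1097) = 33.1210
No divisors found.
1097 is prime.

Yes, 1097 is prime


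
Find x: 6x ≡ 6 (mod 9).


GCD(6, 9) = 3 divides 6
Divide: 2x ≡ 2 (mod 3)
x ≡ 1 (mod 3)


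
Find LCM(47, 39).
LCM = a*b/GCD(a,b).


GCD(47, 39) = 1
LCM = 47*39/1 = 1833/1 = 1833

LCM = 1833


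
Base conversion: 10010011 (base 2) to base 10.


10010011 (base 2) = 147 (decimal)
147 (decimal) = 147 (base 10)


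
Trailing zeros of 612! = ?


floor(612/5) = 122
floor(612/25) = 24
floor(612/125) = 4
Total = 150

150 trailing zeros


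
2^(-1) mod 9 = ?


Use the extended Euclidean algorithm on (9, 2); each row r = 9*s + 2*t:
r=9, s=1, t=0
r=2, s=0, t=1
q=4: r=1, s=1, t=-4   [9*(1) + 2*(-4) = 1]
q=2: r=0, s=-2, t=9   [9*(-2) + 2*(9) = 0]
GCD = 1 with t = -4, so 2*(-4) ≡ 1 (mod 9)
Inverse = -4 mod 9 = 5
Check: 2 * 5 = 10 ≡ 1 (mod 9)

2^(-1) ≡ 5 (mod 9)


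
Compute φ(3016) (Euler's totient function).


3016 = 2^3 × 13 × 29
Prime factors: 2, 13, 29
φ(3016) = 3016 × (1-1/2) × (1-1/13) × (1-1/29)
= 3016 × 1/2 × 12/13 × 28/29 = 1344

φ(3016) = 1344


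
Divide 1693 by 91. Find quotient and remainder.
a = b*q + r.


1693 = 91 * 18 + 55
Check: 1638 + 55 = 1693

q = 18, r = 55


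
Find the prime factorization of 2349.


2349 / 3 = 783
783 / 3 = 261
261 / 3 = 87
87 / 3 = 29
29 / 29 = 1
2349 = 3^4 × 29


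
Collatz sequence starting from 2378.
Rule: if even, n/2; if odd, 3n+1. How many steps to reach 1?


2378 → 1189 → 3568 → 1784 → 892 → 446 → 223 → 670 → 335 → 1006 → 503 → 1510 → 755 → 2266 → 1133 → 3400 → 1700 → 850 → 425 → 1276 → 638 → 319 → 958 → 479 → 1438 → 719 → 2158 → 1079 → 3238 → 1619 → 4858 → 2429 → 7288 → 3644 → 1822 → 911 → 2734 → 1367 → 4102 → 2051 → 6154 → 3077 → 9232 → 4616 → 2308 → 1154 → 577 → 1732 → 866 → 433 → 1300 → 650 → 325 → 976 → 488 → 244 → 122 → 61 → 184 → 92 → 46 → 23 → 70 → 35 → 106 → 53 → 160 → 80 → 40 → 20 → 10 → 5 → 16 → 8 → 4 → 2 → 1
Total steps = 76

76 steps


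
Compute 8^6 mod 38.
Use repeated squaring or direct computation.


8^1 mod 38 = 8
8^2 mod 38 = 26
8^3 mod 38 = 18
8^4 mod 38 = 30
8^5 mod 38 = 12
8^6 mod 38 = 20


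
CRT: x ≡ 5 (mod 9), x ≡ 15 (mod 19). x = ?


M = 9*19 = 171
M1 = M/9 = 19, M2 = M/19 = 9
M1^(-1) mod 9 = 1, M2^(-1) mod 19 = 17
x = 5*19*1 + 15*9*17 = 2390
2390 mod 171 = 167
Check: 167 mod 9 = 5 ✓, 167 mod 19 = 15 ✓

x ≡ 167 (mod 171)


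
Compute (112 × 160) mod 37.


112 × 160 = 17920
17920 mod 37 = 12


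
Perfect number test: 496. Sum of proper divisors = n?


Proper divisors of 496: 1, 2, 4, 8, 16, 31, 62, 124, 248
Sum = 1 + 2 + 4 + 8 + 16 + 31 + 62 + 124 + 248 = 496

Yes, 496 is perfect (496 = 496)


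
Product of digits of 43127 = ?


4 × 3 × 1 × 2 × 7 = 168


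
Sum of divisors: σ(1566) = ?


Divisors of 1566: 1, 2, 3, 6, 9, 18, 27, 29, 54, 58, 87, 174, 261, 522, 783, 1566
Sum = 1 + 2 + 3 + 6 + 9 + 18 + 27 + 29 + 54 + 58 + 87 + 174 + 261 + 522 + 783 + 1566 = 3600

σ(1566) = 3600


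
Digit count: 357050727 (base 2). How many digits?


357050727 in base 2 = 10101010010000010100101100111
Number of digits = 29

29 digits (base 2)


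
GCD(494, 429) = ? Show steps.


494 = 1 * 429 + 65
429 = 6 * 65 + 39
65 = 1 * 39 + 26
39 = 1 * 26 + 13
26 = 2 * 13 + 0
GCD = 13


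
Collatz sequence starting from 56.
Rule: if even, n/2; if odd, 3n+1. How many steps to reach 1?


56 → 28 → 14 → 7 → 22 → 11 → 34 → 17 → 52 → 26 → 13 → 40 → 20 → 10 → 5 → 16 → 8 → 4 → 2 → 1
Total steps = 19

19 steps


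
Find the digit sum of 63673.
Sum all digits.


6 + 3 + 6 + 7 + 3 = 25


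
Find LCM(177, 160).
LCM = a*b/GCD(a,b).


GCD(177, 160) = 1
LCM = 177*160/1 = 28320/1 = 28320

LCM = 28320


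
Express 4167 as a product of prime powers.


4167 / 3 = 1389
1389 / 3 = 463
463 / 463 = 1
4167 = 3^2 × 463


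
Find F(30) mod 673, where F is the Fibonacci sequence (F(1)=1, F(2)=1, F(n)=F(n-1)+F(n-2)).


F(k) mod 673 for k=1..30:
1, 1, 2, 3, 5, 8, 13, 21, 34, 55, 89, 144, 233, 377, 610, 314, 251, 565, 143, 35, 178, 213, 391, 604, 322, 253, 575, 155, 57, 212
F(30) mod 673 = 212


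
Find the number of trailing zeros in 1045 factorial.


floor(1045/5) = 209
floor(1045/25) = 41
floor(1045/125) = 8
floor(1045/625) = 1
Total = 259

259 trailing zeros


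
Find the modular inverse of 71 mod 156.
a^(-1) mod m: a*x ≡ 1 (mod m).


Use the extended Euclidean algorithm on (156, 71); each row r = 156*s + 71*t:
r=156, s=1, t=0
r=71, s=0, t=1
q=2: r=14, s=1, t=-2   [156*(1) + 71*(-2) = 14]
q=5: r=1, s=-5, t=11   [156*(-5) + 71*(11) = 1]
q=14: r=0, s=71, t=-156   [156*(71) + 71*(-156) = 0]
GCD = 1 with t = 11, so 71*(11) ≡ 1 (mod 156)
Inverse = 11 mod 156 = 11
Check: 71 * 11 = 781 ≡ 1 (mod 156)

71^(-1) ≡ 11 (mod 156)


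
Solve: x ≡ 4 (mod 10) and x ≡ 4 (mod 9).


M = 10*9 = 90
M1 = M/10 = 9, M2 = M/9 = 10
M1^(-1) mod 10 = 9, M2^(-1) mod 9 = 1
x = 4*9*9 + 4*10*1 = 364
364 mod 90 = 4
Check: 4 mod 10 = 4 ✓, 4 mod 9 = 4 ✓

x ≡ 4 (mod 90)


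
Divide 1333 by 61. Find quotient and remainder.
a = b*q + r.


1333 = 61 * 21 + 52
Check: 1281 + 52 = 1333

q = 21, r = 52


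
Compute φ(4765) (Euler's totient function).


4765 = 5 × 953
Prime factors: 5, 953
φ(4765) = 4765 × (1-1/5) × (1-1/953)
= 4765 × 4/5 × 952/953 = 3808

φ(4765) = 3808


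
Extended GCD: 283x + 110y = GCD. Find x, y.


Tabular extended Euclidean (each row: r = 283*s + 110*t):
r=283, s=1, t=0
r=110, s=0, t=1
q=2: r=63, s=1, t=-2   [283*(1) + 110*(-2) = 63]
q=1: r=47, s=-1, t=3   [283*(-1) + 110*(3) = 47]
q=1: r=16, s=2, t=-5   [283*(2) + 110*(-5) = 16]
q=2: r=15, s=-5, t=13   [283*(-5) + 110*(13) = 15]
q=1: r=1, s=7, t=-18   [283*(7) + 110*(-18) = 1]
q=15: r=0, s=-110, t=283   [283*(-110) + 110*(283) = 0]
GCD = 1; from the row with r=1: x=7, y=-18
Check: 283*(7) + 110*(-18) = 1981 - 1980 = 1

GCD = 1, x = 7, y = -18


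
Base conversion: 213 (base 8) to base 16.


213 (base 8) = 139 (decimal)
139 (decimal) = 8B (base 16)


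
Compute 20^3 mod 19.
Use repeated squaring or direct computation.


20^1 mod 19 = 1
20^2 mod 19 = 1
20^3 mod 19 = 1


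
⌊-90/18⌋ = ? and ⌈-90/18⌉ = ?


-90/18 = -5.0000
floor = -5
ceil = -5

floor = -5, ceil = -5


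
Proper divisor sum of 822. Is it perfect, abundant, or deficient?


Proper divisors: 1, 2, 3, 6, 137, 274, 411
Sum = 1 + 2 + 3 + 6 + 137 + 274 + 411 = 834
834 > 822 → abundant

s(822) = 834 (abundant)


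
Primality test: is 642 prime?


642 / 2 = 321 (exact division)
642 is NOT prime.

No, 642 is not prime


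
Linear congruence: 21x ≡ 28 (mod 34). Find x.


GCD(21, 34) = 1, unique solution
a^(-1) mod 34 = 13
x = 13 * 28 mod 34 = 24

x ≡ 24 (mod 34)
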